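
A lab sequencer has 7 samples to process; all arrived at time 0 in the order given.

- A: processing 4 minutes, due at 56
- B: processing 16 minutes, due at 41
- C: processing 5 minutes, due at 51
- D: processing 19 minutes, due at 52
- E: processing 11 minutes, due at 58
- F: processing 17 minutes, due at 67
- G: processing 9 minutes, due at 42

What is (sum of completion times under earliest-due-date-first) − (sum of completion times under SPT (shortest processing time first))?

70

EDD (increasing due date): B G C D A E F.
B: 0→16
G: 16→25
C: 25→30
D: 30→49
A: 49→53
E: 53→64
F: 64→81
Sum = 16+25+30+49+53+64+81 = 318.
SPT (increasing processing time): A C G E B F D.
A: 0→4
C: 4→9
G: 9→18
E: 18→29
B: 29→45
F: 45→62
D: 62→81
Sum = 4+9+18+29+45+62+81 = 248.
Difference = 318 − 248 = 70.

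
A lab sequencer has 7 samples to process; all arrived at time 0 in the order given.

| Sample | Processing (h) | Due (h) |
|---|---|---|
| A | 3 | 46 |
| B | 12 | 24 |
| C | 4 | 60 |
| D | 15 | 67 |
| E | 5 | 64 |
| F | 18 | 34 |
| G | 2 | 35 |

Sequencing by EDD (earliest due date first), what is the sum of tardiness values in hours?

0

EDD (increasing due date): B F G A C E D.
B: 0→12, due 24, tardiness 0
F: 12→30, due 34, tardiness 0
G: 30→32, due 35, tardiness 0
A: 32→35, due 46, tardiness 0
C: 35→39, due 60, tardiness 0
E: 39→44, due 64, tardiness 0
D: 44→59, due 67, tardiness 0
Sum = 0+0+0+0+0+0+0 = 0.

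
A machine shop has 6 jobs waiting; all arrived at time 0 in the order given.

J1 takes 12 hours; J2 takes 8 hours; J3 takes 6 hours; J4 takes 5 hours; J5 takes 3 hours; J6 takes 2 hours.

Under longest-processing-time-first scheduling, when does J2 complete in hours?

20

LPT (decreasing processing time): J1 J2 J3 J4 J5 J6.
J1: 0→12
J2: 12→20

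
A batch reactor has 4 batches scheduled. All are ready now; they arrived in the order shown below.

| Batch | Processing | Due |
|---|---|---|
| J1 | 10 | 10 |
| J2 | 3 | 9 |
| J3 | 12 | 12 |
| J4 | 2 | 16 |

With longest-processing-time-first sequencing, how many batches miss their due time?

LPT (decreasing processing time): J3 J1 J2 J4.
J3: 0→12, due 12, tardiness 0
J1: 12→22, due 10, tardiness 12
J2: 22→25, due 9, tardiness 16
J4: 25→27, due 16, tardiness 11
Late batches: 3.

3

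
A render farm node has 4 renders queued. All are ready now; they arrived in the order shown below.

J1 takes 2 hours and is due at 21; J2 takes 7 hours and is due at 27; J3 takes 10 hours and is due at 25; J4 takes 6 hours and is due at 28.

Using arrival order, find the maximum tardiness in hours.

FIFO (arrival order): J1 J2 J3 J4.
J1: 0→2, due 21, tardiness 0
J2: 2→9, due 27, tardiness 0
J3: 9→19, due 25, tardiness 0
J4: 19→25, due 28, tardiness 0
Maximum = 0.

0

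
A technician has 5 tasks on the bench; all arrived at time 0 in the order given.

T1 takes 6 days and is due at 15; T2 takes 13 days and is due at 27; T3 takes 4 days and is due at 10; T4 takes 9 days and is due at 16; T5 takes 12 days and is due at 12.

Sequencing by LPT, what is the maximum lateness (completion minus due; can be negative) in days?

34

LPT (decreasing processing time): T2 T5 T4 T1 T3.
T2: 0→13, due 27, lateness -14
T5: 13→25, due 12, lateness 13
T4: 25→34, due 16, lateness 18
T1: 34→40, due 15, lateness 25
T3: 40→44, due 10, lateness 34
Maximum = 34.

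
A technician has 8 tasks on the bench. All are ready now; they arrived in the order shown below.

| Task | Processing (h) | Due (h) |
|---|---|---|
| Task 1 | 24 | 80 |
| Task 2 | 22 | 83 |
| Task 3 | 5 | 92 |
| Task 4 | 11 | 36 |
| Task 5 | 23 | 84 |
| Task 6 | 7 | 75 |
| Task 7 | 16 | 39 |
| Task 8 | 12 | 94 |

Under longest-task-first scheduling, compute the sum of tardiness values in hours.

LPT (decreasing processing time): Task 1 Task 5 Task 2 Task 7 Task 8 Task 4 Task 6 Task 3.
Task 1: 0→24, due 80, tardiness 0
Task 5: 24→47, due 84, tardiness 0
Task 2: 47→69, due 83, tardiness 0
Task 7: 69→85, due 39, tardiness 46
Task 8: 85→97, due 94, tardiness 3
Task 4: 97→108, due 36, tardiness 72
Task 6: 108→115, due 75, tardiness 40
Task 3: 115→120, due 92, tardiness 28
Sum = 0+0+0+46+3+72+40+28 = 189.

189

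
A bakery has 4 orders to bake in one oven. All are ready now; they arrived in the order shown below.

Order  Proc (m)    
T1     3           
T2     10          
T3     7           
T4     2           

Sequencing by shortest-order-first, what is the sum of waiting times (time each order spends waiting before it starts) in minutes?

19

SPT (increasing processing time): T4 T1 T3 T2.
T4: waits 0, runs 0→2
T1: waits 2, runs 2→5
T3: waits 5, runs 5→12
T2: waits 12, runs 12→22
Sum = 0+2+5+12 = 19.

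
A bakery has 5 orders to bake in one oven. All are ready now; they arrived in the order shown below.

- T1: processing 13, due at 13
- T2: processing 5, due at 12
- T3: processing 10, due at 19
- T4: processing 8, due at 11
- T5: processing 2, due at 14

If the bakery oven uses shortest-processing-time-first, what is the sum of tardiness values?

SPT (increasing processing time): T5 T2 T4 T3 T1.
T5: 0→2, due 14, tardiness 0
T2: 2→7, due 12, tardiness 0
T4: 7→15, due 11, tardiness 4
T3: 15→25, due 19, tardiness 6
T1: 25→38, due 13, tardiness 25
Sum = 0+0+4+6+25 = 35.

35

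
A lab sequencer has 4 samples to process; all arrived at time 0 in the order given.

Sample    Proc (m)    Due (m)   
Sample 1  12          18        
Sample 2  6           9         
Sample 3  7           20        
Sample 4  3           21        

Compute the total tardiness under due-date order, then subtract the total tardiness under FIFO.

EDD (increasing due date): Sample 2 Sample 1 Sample 3 Sample 4.
Sample 2: 0→6, due 9, tardiness 0
Sample 1: 6→18, due 18, tardiness 0
Sample 3: 18→25, due 20, tardiness 5
Sample 4: 25→28, due 21, tardiness 7
Sum = 0+0+5+7 = 12.
FIFO (arrival order): Sample 1 Sample 2 Sample 3 Sample 4.
Sample 1: 0→12, due 18, tardiness 0
Sample 2: 12→18, due 9, tardiness 9
Sample 3: 18→25, due 20, tardiness 5
Sample 4: 25→28, due 21, tardiness 7
Sum = 0+9+5+7 = 21.
Difference = 12 − 21 = -9.

-9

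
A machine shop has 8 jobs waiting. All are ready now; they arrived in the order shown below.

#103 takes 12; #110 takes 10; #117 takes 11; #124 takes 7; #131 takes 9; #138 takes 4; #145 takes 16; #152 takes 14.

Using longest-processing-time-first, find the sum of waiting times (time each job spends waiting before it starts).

LPT (decreasing processing time): #145 #152 #103 #117 #110 #131 #124 #138.
#145: waits 0, runs 0→16
#152: waits 16, runs 16→30
#103: waits 30, runs 30→42
#117: waits 42, runs 42→53
#110: waits 53, runs 53→63
#131: waits 63, runs 63→72
#124: waits 72, runs 72→79
#138: waits 79, runs 79→83
Sum = 0+16+30+42+53+63+72+79 = 355.

355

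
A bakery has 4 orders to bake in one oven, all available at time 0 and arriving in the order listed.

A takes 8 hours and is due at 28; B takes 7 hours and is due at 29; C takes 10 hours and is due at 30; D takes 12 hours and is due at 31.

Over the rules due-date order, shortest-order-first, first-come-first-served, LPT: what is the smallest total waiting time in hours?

EDD (increasing due date): A B C D.
A: waits 0, runs 0→8
B: waits 8, runs 8→15
C: waits 15, runs 15→25
D: waits 25, runs 25→37
Sum = 0+8+15+25 = 48.
SPT (increasing processing time): B A C D.
B: waits 0, runs 0→7
A: waits 7, runs 7→15
C: waits 15, runs 15→25
D: waits 25, runs 25→37
Sum = 0+7+15+25 = 47.
FIFO (arrival order): A B C D.
A: waits 0, runs 0→8
B: waits 8, runs 8→15
C: waits 15, runs 15→25
D: waits 25, runs 25→37
Sum = 0+8+15+25 = 48.
LPT (decreasing processing time): D C A B.
D: waits 0, runs 0→12
C: waits 12, runs 12→22
A: waits 22, runs 22→30
B: waits 30, runs 30→37
Sum = 0+12+22+30 = 64.
EDD 48, SPT 47, FIFO 48, LPT 64 → minimum 47.

47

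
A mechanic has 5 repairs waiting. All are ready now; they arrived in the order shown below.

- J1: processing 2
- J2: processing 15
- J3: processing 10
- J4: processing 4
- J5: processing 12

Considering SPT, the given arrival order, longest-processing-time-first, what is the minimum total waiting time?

SPT (increasing processing time): J1 J4 J3 J5 J2.
J1: waits 0, runs 0→2
J4: waits 2, runs 2→6
J3: waits 6, runs 6→16
J5: waits 16, runs 16→28
J2: waits 28, runs 28→43
Sum = 0+2+6+16+28 = 52.
FIFO (arrival order): J1 J2 J3 J4 J5.
J1: waits 0, runs 0→2
J2: waits 2, runs 2→17
J3: waits 17, runs 17→27
J4: waits 27, runs 27→31
J5: waits 31, runs 31→43
Sum = 0+2+17+27+31 = 77.
LPT (decreasing processing time): J2 J5 J3 J4 J1.
J2: waits 0, runs 0→15
J5: waits 15, runs 15→27
J3: waits 27, runs 27→37
J4: waits 37, runs 37→41
J1: waits 41, runs 41→43
Sum = 0+15+27+37+41 = 120.
SPT 52, FIFO 77, LPT 120 → minimum 52.

52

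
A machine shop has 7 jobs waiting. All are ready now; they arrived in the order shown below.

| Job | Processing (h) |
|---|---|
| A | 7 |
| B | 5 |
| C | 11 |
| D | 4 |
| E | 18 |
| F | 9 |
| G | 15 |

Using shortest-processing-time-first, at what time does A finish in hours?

SPT (increasing processing time): D B A F C G E.
D: 0→4
B: 4→9
A: 9→16

16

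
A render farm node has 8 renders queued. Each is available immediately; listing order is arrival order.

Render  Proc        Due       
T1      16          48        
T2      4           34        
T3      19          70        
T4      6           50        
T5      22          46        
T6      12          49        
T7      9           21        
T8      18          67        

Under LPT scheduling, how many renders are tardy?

5

LPT (decreasing processing time): T5 T3 T8 T1 T6 T7 T4 T2.
T5: 0→22, due 46, tardiness 0
T3: 22→41, due 70, tardiness 0
T8: 41→59, due 67, tardiness 0
T1: 59→75, due 48, tardiness 27
T6: 75→87, due 49, tardiness 38
T7: 87→96, due 21, tardiness 75
T4: 96→102, due 50, tardiness 52
T2: 102→106, due 34, tardiness 72
Late renders: 5.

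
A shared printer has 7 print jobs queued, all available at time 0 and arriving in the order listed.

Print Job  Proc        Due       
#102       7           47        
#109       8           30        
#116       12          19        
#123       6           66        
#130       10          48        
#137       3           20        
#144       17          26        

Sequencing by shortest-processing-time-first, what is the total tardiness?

64

SPT (increasing processing time): #137 #123 #102 #109 #130 #116 #144.
#137: 0→3, due 20, tardiness 0
#123: 3→9, due 66, tardiness 0
#102: 9→16, due 47, tardiness 0
#109: 16→24, due 30, tardiness 0
#130: 24→34, due 48, tardiness 0
#116: 34→46, due 19, tardiness 27
#144: 46→63, due 26, tardiness 37
Sum = 0+0+0+0+0+27+37 = 64.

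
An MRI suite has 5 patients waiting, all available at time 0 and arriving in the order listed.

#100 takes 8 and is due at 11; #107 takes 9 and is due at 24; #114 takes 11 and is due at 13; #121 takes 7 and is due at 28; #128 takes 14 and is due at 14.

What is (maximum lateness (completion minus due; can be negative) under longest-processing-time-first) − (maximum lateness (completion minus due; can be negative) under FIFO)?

LPT (decreasing processing time): #128 #114 #107 #100 #121.
#128: 0→14, due 14, lateness 0
#114: 14→25, due 13, lateness 12
#107: 25→34, due 24, lateness 10
#100: 34→42, due 11, lateness 31
#121: 42→49, due 28, lateness 21
Maximum = 31.
FIFO (arrival order): #100 #107 #114 #121 #128.
#100: 0→8, due 11, lateness -3
#107: 8→17, due 24, lateness -7
#114: 17→28, due 13, lateness 15
#121: 28→35, due 28, lateness 7
#128: 35→49, due 14, lateness 35
Maximum = 35.
Difference = 31 − 35 = -4.

-4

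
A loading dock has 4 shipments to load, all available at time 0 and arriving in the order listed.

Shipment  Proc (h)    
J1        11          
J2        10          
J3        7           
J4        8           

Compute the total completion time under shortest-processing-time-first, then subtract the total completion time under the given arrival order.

-13

SPT (increasing processing time): J3 J4 J2 J1.
J3: 0→7
J4: 7→15
J2: 15→25
J1: 25→36
Sum = 7+15+25+36 = 83.
FIFO (arrival order): J1 J2 J3 J4.
J1: 0→11
J2: 11→21
J3: 21→28
J4: 28→36
Sum = 11+21+28+36 = 96.
Difference = 83 − 96 = -13.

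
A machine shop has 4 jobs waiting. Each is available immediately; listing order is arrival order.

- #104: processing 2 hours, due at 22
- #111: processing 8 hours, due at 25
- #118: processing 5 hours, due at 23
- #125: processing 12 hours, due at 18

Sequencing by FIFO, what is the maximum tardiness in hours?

9

FIFO (arrival order): #104 #111 #118 #125.
#104: 0→2, due 22, tardiness 0
#111: 2→10, due 25, tardiness 0
#118: 10→15, due 23, tardiness 0
#125: 15→27, due 18, tardiness 9
Maximum = 9.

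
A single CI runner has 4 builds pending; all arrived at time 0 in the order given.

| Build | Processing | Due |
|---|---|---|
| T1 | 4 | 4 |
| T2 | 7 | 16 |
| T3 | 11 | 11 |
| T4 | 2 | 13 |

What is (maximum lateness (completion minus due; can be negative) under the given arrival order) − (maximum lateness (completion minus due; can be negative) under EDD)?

FIFO (arrival order): T1 T2 T3 T4.
T1: 0→4, due 4, lateness 0
T2: 4→11, due 16, lateness -5
T3: 11→22, due 11, lateness 11
T4: 22→24, due 13, lateness 11
Maximum = 11.
EDD (increasing due date): T1 T3 T4 T2.
T1: 0→4, due 4, lateness 0
T3: 4→15, due 11, lateness 4
T4: 15→17, due 13, lateness 4
T2: 17→24, due 16, lateness 8
Maximum = 8.
Difference = 11 − 8 = 3.

3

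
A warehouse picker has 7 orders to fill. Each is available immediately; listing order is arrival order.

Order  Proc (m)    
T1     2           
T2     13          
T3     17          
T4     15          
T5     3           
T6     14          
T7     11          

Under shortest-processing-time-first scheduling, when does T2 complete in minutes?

29

SPT (increasing processing time): T1 T5 T7 T2 T6 T4 T3.
T1: 0→2
T5: 2→5
T7: 5→16
T2: 16→29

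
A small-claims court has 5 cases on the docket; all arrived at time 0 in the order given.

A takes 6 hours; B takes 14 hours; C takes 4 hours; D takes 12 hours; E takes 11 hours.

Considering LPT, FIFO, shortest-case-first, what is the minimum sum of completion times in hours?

LPT (decreasing processing time): B D E A C.
B: 0→14
D: 14→26
E: 26→37
A: 37→43
C: 43→47
Sum = 14+26+37+43+47 = 167.
FIFO (arrival order): A B C D E.
A: 0→6
B: 6→20
C: 20→24
D: 24→36
E: 36→47
Sum = 6+20+24+36+47 = 133.
SPT (increasing processing time): C A E D B.
C: 0→4
A: 4→10
E: 10→21
D: 21→33
B: 33→47
Sum = 4+10+21+33+47 = 115.
LPT 167, FIFO 133, SPT 115 → minimum 115.

115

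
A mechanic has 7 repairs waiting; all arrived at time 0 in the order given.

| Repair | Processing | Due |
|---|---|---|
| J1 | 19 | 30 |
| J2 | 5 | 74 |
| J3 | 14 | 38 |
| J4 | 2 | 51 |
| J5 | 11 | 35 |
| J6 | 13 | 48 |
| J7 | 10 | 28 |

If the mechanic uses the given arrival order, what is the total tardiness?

78

FIFO (arrival order): J1 J2 J3 J4 J5 J6 J7.
J1: 0→19, due 30, tardiness 0
J2: 19→24, due 74, tardiness 0
J3: 24→38, due 38, tardiness 0
J4: 38→40, due 51, tardiness 0
J5: 40→51, due 35, tardiness 16
J6: 51→64, due 48, tardiness 16
J7: 64→74, due 28, tardiness 46
Sum = 0+0+0+0+16+16+46 = 78.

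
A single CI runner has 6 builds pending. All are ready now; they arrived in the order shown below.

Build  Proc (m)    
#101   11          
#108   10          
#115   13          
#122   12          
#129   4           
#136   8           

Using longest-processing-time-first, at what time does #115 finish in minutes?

13

LPT (decreasing processing time): #115 #122 #101 #108 #136 #129.
#115: 0→13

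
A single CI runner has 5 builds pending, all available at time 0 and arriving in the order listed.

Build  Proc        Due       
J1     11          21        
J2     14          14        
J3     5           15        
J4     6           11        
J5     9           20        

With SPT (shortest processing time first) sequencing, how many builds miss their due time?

SPT (increasing processing time): J3 J4 J5 J1 J2.
J3: 0→5, due 15, tardiness 0
J4: 5→11, due 11, tardiness 0
J5: 11→20, due 20, tardiness 0
J1: 20→31, due 21, tardiness 10
J2: 31→45, due 14, tardiness 31
Late builds: 2.

2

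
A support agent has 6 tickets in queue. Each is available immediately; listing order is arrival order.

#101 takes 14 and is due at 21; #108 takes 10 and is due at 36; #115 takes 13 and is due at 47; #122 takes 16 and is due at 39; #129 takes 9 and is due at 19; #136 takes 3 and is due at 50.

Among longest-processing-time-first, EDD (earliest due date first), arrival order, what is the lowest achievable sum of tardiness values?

42

LPT (decreasing processing time): #122 #101 #115 #108 #129 #136.
#122: 0→16, due 39, tardiness 0
#101: 16→30, due 21, tardiness 9
#115: 30→43, due 47, tardiness 0
#108: 43→53, due 36, tardiness 17
#129: 53→62, due 19, tardiness 43
#136: 62→65, due 50, tardiness 15
Sum = 0+9+0+17+43+15 = 84.
EDD (increasing due date): #129 #101 #108 #122 #115 #136.
#129: 0→9, due 19, tardiness 0
#101: 9→23, due 21, tardiness 2
#108: 23→33, due 36, tardiness 0
#122: 33→49, due 39, tardiness 10
#115: 49→62, due 47, tardiness 15
#136: 62→65, due 50, tardiness 15
Sum = 0+2+0+10+15+15 = 42.
FIFO (arrival order): #101 #108 #115 #122 #129 #136.
#101: 0→14, due 21, tardiness 0
#108: 14→24, due 36, tardiness 0
#115: 24→37, due 47, tardiness 0
#122: 37→53, due 39, tardiness 14
#129: 53→62, due 19, tardiness 43
#136: 62→65, due 50, tardiness 15
Sum = 0+0+0+14+43+15 = 72.
LPT 84, EDD 42, FIFO 72 → minimum 42.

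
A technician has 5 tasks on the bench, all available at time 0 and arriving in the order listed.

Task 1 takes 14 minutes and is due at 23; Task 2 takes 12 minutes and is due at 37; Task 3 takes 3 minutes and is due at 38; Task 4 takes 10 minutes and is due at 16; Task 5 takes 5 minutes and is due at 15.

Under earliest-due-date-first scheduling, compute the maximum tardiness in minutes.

6

EDD (increasing due date): Task 5 Task 4 Task 1 Task 2 Task 3.
Task 5: 0→5, due 15, tardiness 0
Task 4: 5→15, due 16, tardiness 0
Task 1: 15→29, due 23, tardiness 6
Task 2: 29→41, due 37, tardiness 4
Task 3: 41→44, due 38, tardiness 6
Maximum = 6.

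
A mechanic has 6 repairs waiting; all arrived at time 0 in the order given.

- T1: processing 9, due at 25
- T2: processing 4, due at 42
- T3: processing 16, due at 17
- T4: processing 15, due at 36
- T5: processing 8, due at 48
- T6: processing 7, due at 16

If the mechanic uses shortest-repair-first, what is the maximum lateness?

SPT (increasing processing time): T2 T6 T5 T1 T4 T3.
T2: 0→4, due 42, lateness -38
T6: 4→11, due 16, lateness -5
T5: 11→19, due 48, lateness -29
T1: 19→28, due 25, lateness 3
T4: 28→43, due 36, lateness 7
T3: 43→59, due 17, lateness 42
Maximum = 42.

42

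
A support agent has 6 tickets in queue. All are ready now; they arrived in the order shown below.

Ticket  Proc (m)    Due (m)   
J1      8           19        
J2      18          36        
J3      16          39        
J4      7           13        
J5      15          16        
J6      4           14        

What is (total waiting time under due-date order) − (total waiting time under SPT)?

12

EDD (increasing due date): J4 J6 J5 J1 J2 J3.
J4: waits 0, runs 0→7
J6: waits 7, runs 7→11
J5: waits 11, runs 11→26
J1: waits 26, runs 26→34
J2: waits 34, runs 34→52
J3: waits 52, runs 52→68
Sum = 0+7+11+26+34+52 = 130.
SPT (increasing processing time): J6 J4 J1 J5 J3 J2.
J6: waits 0, runs 0→4
J4: waits 4, runs 4→11
J1: waits 11, runs 11→19
J5: waits 19, runs 19→34
J3: waits 34, runs 34→50
J2: waits 50, runs 50→68
Sum = 0+4+11+19+34+50 = 118.
Difference = 130 − 118 = 12.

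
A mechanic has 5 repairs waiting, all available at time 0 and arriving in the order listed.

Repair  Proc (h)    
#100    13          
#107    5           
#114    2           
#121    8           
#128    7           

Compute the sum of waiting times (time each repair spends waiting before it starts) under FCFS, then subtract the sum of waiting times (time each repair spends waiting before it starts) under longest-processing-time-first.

FIFO (arrival order): #100 #107 #114 #121 #128.
#100: waits 0, runs 0→13
#107: waits 13, runs 13→18
#114: waits 18, runs 18→20
#121: waits 20, runs 20→28
#128: waits 28, runs 28→35
Sum = 0+13+18+20+28 = 79.
LPT (decreasing processing time): #100 #121 #128 #107 #114.
#100: waits 0, runs 0→13
#121: waits 13, runs 13→21
#128: waits 21, runs 21→28
#107: waits 28, runs 28→33
#114: waits 33, runs 33→35
Sum = 0+13+21+28+33 = 95.
Difference = 79 − 95 = -16.

-16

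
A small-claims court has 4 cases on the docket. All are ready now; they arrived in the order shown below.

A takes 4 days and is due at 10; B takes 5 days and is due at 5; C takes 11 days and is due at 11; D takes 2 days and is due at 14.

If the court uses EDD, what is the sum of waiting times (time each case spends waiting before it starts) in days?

EDD (increasing due date): B A C D.
B: waits 0, runs 0→5
A: waits 5, runs 5→9
C: waits 9, runs 9→20
D: waits 20, runs 20→22
Sum = 0+5+9+20 = 34.

34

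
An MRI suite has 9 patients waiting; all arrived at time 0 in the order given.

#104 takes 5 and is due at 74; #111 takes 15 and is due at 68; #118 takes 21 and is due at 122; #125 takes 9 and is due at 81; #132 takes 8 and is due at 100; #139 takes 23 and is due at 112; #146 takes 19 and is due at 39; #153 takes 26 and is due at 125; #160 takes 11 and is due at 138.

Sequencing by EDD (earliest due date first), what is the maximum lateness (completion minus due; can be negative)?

1

EDD (increasing due date): #146 #111 #104 #125 #132 #139 #118 #153 #160.
#146: 0→19, due 39, lateness -20
#111: 19→34, due 68, lateness -34
#104: 34→39, due 74, lateness -35
#125: 39→48, due 81, lateness -33
#132: 48→56, due 100, lateness -44
#139: 56→79, due 112, lateness -33
#118: 79→100, due 122, lateness -22
#153: 100→126, due 125, lateness 1
#160: 126→137, due 138, lateness -1
Maximum = 1.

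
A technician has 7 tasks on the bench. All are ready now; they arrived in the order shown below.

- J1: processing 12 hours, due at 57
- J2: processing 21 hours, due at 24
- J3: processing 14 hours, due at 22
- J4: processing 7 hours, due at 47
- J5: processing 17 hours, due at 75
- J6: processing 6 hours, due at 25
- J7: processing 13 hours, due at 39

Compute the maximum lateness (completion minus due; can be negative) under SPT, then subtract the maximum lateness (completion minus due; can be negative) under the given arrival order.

SPT (increasing processing time): J6 J4 J1 J7 J3 J5 J2.
J6: 0→6, due 25, lateness -19
J4: 6→13, due 47, lateness -34
J1: 13→25, due 57, lateness -32
J7: 25→38, due 39, lateness -1
J3: 38→52, due 22, lateness 30
J5: 52→69, due 75, lateness -6
J2: 69→90, due 24, lateness 66
Maximum = 66.
FIFO (arrival order): J1 J2 J3 J4 J5 J6 J7.
J1: 0→12, due 57, lateness -45
J2: 12→33, due 24, lateness 9
J3: 33→47, due 22, lateness 25
J4: 47→54, due 47, lateness 7
J5: 54→71, due 75, lateness -4
J6: 71→77, due 25, lateness 52
J7: 77→90, due 39, lateness 51
Maximum = 52.
Difference = 66 − 52 = 14.

14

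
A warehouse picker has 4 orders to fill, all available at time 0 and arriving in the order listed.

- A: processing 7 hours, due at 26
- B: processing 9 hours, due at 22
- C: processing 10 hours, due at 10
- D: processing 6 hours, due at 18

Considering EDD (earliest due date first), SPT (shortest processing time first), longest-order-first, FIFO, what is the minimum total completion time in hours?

EDD (increasing due date): C D B A.
C: 0→10
D: 10→16
B: 16→25
A: 25→32
Sum = 10+16+25+32 = 83.
SPT (increasing processing time): D A B C.
D: 0→6
A: 6→13
B: 13→22
C: 22→32
Sum = 6+13+22+32 = 73.
LPT (decreasing processing time): C B A D.
C: 0→10
B: 10→19
A: 19→26
D: 26→32
Sum = 10+19+26+32 = 87.
FIFO (arrival order): A B C D.
A: 0→7
B: 7→16
C: 16→26
D: 26→32
Sum = 7+16+26+32 = 81.
EDD 83, SPT 73, LPT 87, FIFO 81 → minimum 73.

73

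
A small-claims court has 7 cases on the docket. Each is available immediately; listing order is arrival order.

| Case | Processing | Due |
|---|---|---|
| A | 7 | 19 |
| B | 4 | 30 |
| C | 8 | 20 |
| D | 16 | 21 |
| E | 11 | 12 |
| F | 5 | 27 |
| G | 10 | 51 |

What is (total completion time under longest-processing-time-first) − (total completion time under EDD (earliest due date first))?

39

LPT (decreasing processing time): D E G C A F B.
D: 0→16
E: 16→27
G: 27→37
C: 37→45
A: 45→52
F: 52→57
B: 57→61
Sum = 16+27+37+45+52+57+61 = 295.
EDD (increasing due date): E A C D F B G.
E: 0→11
A: 11→18
C: 18→26
D: 26→42
F: 42→47
B: 47→51
G: 51→61
Sum = 11+18+26+42+47+51+61 = 256.
Difference = 295 − 256 = 39.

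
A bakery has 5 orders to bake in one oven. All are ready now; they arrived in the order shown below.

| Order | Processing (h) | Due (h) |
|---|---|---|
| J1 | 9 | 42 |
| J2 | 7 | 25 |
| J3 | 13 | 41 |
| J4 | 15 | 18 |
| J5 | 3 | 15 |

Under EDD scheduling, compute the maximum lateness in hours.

EDD (increasing due date): J5 J4 J2 J3 J1.
J5: 0→3, due 15, lateness -12
J4: 3→18, due 18, lateness 0
J2: 18→25, due 25, lateness 0
J3: 25→38, due 41, lateness -3
J1: 38→47, due 42, lateness 5
Maximum = 5.

5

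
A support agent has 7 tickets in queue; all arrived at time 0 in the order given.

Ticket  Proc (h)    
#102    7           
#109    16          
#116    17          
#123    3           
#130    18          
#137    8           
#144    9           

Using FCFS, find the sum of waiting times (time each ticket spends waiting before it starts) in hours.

243

FIFO (arrival order): #102 #109 #116 #123 #130 #137 #144.
#102: waits 0, runs 0→7
#109: waits 7, runs 7→23
#116: waits 23, runs 23→40
#123: waits 40, runs 40→43
#130: waits 43, runs 43→61
#137: waits 61, runs 61→69
#144: waits 69, runs 69→78
Sum = 0+7+23+40+43+61+69 = 243.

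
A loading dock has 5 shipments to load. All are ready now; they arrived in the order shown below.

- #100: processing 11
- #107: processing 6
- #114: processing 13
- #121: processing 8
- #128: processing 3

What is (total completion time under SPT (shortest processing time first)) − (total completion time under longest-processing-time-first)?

SPT (increasing processing time): #128 #107 #121 #100 #114.
#128: 0→3
#107: 3→9
#121: 9→17
#100: 17→28
#114: 28→41
Sum = 3+9+17+28+41 = 98.
LPT (decreasing processing time): #114 #100 #121 #107 #128.
#114: 0→13
#100: 13→24
#121: 24→32
#107: 32→38
#128: 38→41
Sum = 13+24+32+38+41 = 148.
Difference = 98 − 148 = -50.

-50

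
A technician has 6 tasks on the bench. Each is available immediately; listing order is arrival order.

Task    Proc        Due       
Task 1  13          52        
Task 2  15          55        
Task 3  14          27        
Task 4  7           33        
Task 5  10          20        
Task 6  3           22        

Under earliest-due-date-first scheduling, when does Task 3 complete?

27

EDD (increasing due date): Task 5 Task 6 Task 3 Task 4 Task 1 Task 2.
Task 5: 0→10
Task 6: 10→13
Task 3: 13→27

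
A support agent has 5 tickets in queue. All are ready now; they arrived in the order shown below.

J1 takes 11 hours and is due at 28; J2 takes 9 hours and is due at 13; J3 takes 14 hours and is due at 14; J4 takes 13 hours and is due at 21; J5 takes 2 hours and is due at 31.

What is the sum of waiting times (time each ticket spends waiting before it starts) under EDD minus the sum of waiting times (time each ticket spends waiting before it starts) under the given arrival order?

EDD (increasing due date): J2 J3 J4 J1 J5.
J2: waits 0, runs 0→9
J3: waits 9, runs 9→23
J4: waits 23, runs 23→36
J1: waits 36, runs 36→47
J5: waits 47, runs 47→49
Sum = 0+9+23+36+47 = 115.
FIFO (arrival order): J1 J2 J3 J4 J5.
J1: waits 0, runs 0→11
J2: waits 11, runs 11→20
J3: waits 20, runs 20→34
J4: waits 34, runs 34→47
J5: waits 47, runs 47→49
Sum = 0+11+20+34+47 = 112.
Difference = 115 − 112 = 3.

3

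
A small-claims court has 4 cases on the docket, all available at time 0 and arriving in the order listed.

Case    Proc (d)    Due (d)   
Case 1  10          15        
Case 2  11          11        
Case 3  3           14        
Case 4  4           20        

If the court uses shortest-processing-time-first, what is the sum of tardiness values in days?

SPT (increasing processing time): Case 3 Case 4 Case 1 Case 2.
Case 3: 0→3, due 14, tardiness 0
Case 4: 3→7, due 20, tardiness 0
Case 1: 7→17, due 15, tardiness 2
Case 2: 17→28, due 11, tardiness 17
Sum = 0+0+2+17 = 19.

19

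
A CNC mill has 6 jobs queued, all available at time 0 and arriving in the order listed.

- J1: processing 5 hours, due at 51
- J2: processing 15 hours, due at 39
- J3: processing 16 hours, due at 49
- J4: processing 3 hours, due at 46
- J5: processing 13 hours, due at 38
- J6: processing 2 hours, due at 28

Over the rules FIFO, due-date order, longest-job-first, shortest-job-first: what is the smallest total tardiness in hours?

3

FIFO (arrival order): J1 J2 J3 J4 J5 J6.
J1: 0→5, due 51, tardiness 0
J2: 5→20, due 39, tardiness 0
J3: 20→36, due 49, tardiness 0
J4: 36→39, due 46, tardiness 0
J5: 39→52, due 38, tardiness 14
J6: 52→54, due 28, tardiness 26
Sum = 0+0+0+0+14+26 = 40.
EDD (increasing due date): J6 J5 J2 J4 J3 J1.
J6: 0→2, due 28, tardiness 0
J5: 2→15, due 38, tardiness 0
J2: 15→30, due 39, tardiness 0
J4: 30→33, due 46, tardiness 0
J3: 33→49, due 49, tardiness 0
J1: 49→54, due 51, tardiness 3
Sum = 0+0+0+0+0+3 = 3.
LPT (decreasing processing time): J3 J2 J5 J1 J4 J6.
J3: 0→16, due 49, tardiness 0
J2: 16→31, due 39, tardiness 0
J5: 31→44, due 38, tardiness 6
J1: 44→49, due 51, tardiness 0
J4: 49→52, due 46, tardiness 6
J6: 52→54, due 28, tardiness 26
Sum = 0+0+6+0+6+26 = 38.
SPT (increasing processing time): J6 J4 J1 J5 J2 J3.
J6: 0→2, due 28, tardiness 0
J4: 2→5, due 46, tardiness 0
J1: 5→10, due 51, tardiness 0
J5: 10→23, due 38, tardiness 0
J2: 23→38, due 39, tardiness 0
J3: 38→54, due 49, tardiness 5
Sum = 0+0+0+0+0+5 = 5.
FIFO 40, EDD 3, LPT 38, SPT 5 → minimum 3.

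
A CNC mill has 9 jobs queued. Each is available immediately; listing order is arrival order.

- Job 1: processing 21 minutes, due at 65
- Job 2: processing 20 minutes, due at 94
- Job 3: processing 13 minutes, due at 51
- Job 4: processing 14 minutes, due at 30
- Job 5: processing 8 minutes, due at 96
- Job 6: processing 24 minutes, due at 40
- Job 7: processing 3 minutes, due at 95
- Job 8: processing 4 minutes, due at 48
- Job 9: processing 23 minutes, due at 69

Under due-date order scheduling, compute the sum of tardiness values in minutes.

131

EDD (increasing due date): Job 4 Job 6 Job 8 Job 3 Job 1 Job 9 Job 2 Job 7 Job 5.
Job 4: 0→14, due 30, tardiness 0
Job 6: 14→38, due 40, tardiness 0
Job 8: 38→42, due 48, tardiness 0
Job 3: 42→55, due 51, tardiness 4
Job 1: 55→76, due 65, tardiness 11
Job 9: 76→99, due 69, tardiness 30
Job 2: 99→119, due 94, tardiness 25
Job 7: 119→122, due 95, tardiness 27
Job 5: 122→130, due 96, tardiness 34
Sum = 0+0+0+4+11+30+25+27+34 = 131.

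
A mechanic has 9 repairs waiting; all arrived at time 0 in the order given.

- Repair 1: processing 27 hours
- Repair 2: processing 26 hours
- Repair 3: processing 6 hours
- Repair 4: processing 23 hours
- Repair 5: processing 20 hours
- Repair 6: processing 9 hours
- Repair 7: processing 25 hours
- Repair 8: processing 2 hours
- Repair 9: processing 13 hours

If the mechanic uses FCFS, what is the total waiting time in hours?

FIFO (arrival order): Repair 1 Repair 2 Repair 3 Repair 4 Repair 5 Repair 6 Repair 7 Repair 8 Repair 9.
Repair 1: waits 0, runs 0→27
Repair 2: waits 27, runs 27→53
Repair 3: waits 53, runs 53→59
Repair 4: waits 59, runs 59→82
Repair 5: waits 82, runs 82→102
Repair 6: waits 102, runs 102→111
Repair 7: waits 111, runs 111→136
Repair 8: waits 136, runs 136→138
Repair 9: waits 138, runs 138→151
Sum = 0+27+53+59+82+102+111+136+138 = 708.

708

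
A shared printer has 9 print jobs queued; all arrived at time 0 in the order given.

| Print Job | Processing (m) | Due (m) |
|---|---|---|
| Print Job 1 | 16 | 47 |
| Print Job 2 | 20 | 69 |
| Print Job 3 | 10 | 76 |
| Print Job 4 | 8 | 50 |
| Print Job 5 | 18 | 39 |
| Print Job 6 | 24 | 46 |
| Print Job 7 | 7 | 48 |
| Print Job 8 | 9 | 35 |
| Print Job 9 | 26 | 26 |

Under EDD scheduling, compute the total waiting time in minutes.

620

EDD (increasing due date): Print Job 9 Print Job 8 Print Job 5 Print Job 6 Print Job 1 Print Job 7 Print Job 4 Print Job 2 Print Job 3.
Print Job 9: waits 0, runs 0→26
Print Job 8: waits 26, runs 26→35
Print Job 5: waits 35, runs 35→53
Print Job 6: waits 53, runs 53→77
Print Job 1: waits 77, runs 77→93
Print Job 7: waits 93, runs 93→100
Print Job 4: waits 100, runs 100→108
Print Job 2: waits 108, runs 108→128
Print Job 3: waits 128, runs 128→138
Sum = 0+26+35+53+77+93+100+108+128 = 620.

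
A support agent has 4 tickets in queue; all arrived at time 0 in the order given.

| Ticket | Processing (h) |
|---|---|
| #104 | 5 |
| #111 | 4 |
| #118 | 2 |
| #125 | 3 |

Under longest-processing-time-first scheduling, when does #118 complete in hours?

LPT (decreasing processing time): #104 #111 #125 #118.
#104: 0→5
#111: 5→9
#125: 9→12
#118: 12→14

14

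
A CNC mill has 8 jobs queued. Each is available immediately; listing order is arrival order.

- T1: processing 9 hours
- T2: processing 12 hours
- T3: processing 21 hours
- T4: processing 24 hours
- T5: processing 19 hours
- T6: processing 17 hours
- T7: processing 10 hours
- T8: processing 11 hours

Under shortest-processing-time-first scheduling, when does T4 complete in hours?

SPT (increasing processing time): T1 T7 T8 T2 T6 T5 T3 T4.
T1: 0→9
T7: 9→19
T8: 19→30
T2: 30→42
T6: 42→59
T5: 59→78
T3: 78→99
T4: 99→123

123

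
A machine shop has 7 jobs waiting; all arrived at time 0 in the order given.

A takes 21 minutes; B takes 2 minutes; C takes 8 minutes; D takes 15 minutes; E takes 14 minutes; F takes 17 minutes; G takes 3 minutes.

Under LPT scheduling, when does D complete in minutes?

53

LPT (decreasing processing time): A F D E C G B.
A: 0→21
F: 21→38
D: 38→53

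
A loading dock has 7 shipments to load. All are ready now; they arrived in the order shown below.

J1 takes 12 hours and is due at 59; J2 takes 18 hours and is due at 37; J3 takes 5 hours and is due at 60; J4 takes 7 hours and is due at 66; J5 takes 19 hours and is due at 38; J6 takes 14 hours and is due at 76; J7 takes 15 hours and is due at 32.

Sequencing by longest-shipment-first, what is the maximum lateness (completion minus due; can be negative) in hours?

30

LPT (decreasing processing time): J5 J2 J7 J6 J1 J4 J3.
J5: 0→19, due 38, lateness -19
J2: 19→37, due 37, lateness 0
J7: 37→52, due 32, lateness 20
J6: 52→66, due 76, lateness -10
J1: 66→78, due 59, lateness 19
J4: 78→85, due 66, lateness 19
J3: 85→90, due 60, lateness 30
Maximum = 30.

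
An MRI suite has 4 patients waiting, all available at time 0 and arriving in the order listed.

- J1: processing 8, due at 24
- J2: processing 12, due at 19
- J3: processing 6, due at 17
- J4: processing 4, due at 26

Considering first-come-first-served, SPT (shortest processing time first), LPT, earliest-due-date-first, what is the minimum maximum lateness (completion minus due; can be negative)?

4

FIFO (arrival order): J1 J2 J3 J4.
J1: 0→8, due 24, lateness -16
J2: 8→20, due 19, lateness 1
J3: 20→26, due 17, lateness 9
J4: 26→30, due 26, lateness 4
Maximum = 9.
SPT (increasing processing time): J4 J3 J1 J2.
J4: 0→4, due 26, lateness -22
J3: 4→10, due 17, lateness -7
J1: 10→18, due 24, lateness -6
J2: 18→30, due 19, lateness 11
Maximum = 11.
LPT (decreasing processing time): J2 J1 J3 J4.
J2: 0→12, due 19, lateness -7
J1: 12→20, due 24, lateness -4
J3: 20→26, due 17, lateness 9
J4: 26→30, due 26, lateness 4
Maximum = 9.
EDD (increasing due date): J3 J2 J1 J4.
J3: 0→6, due 17, lateness -11
J2: 6→18, due 19, lateness -1
J1: 18→26, due 24, lateness 2
J4: 26→30, due 26, lateness 4
Maximum = 4.
FIFO 9, SPT 11, LPT 9, EDD 4 → minimum 4.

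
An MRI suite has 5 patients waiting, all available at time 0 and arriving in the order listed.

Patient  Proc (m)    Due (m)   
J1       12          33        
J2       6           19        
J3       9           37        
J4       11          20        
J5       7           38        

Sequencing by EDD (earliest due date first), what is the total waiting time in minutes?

EDD (increasing due date): J2 J4 J1 J3 J5.
J2: waits 0, runs 0→6
J4: waits 6, runs 6→17
J1: waits 17, runs 17→29
J3: waits 29, runs 29→38
J5: waits 38, runs 38→45
Sum = 0+6+17+29+38 = 90.

90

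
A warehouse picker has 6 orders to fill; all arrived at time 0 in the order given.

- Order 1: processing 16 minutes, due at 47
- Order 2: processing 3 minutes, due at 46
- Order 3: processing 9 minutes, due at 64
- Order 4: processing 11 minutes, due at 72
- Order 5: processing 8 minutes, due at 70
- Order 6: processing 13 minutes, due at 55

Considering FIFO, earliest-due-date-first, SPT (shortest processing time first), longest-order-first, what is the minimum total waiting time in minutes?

109

FIFO (arrival order): Order 1 Order 2 Order 3 Order 4 Order 5 Order 6.
Order 1: waits 0, runs 0→16
Order 2: waits 16, runs 16→19
Order 3: waits 19, runs 19→28
Order 4: waits 28, runs 28→39
Order 5: waits 39, runs 39→47
Order 6: waits 47, runs 47→60
Sum = 0+16+19+28+39+47 = 149.
EDD (increasing due date): Order 2 Order 1 Order 6 Order 3 Order 5 Order 4.
Order 2: waits 0, runs 0→3
Order 1: waits 3, runs 3→19
Order 6: waits 19, runs 19→32
Order 3: waits 32, runs 32→41
Order 5: waits 41, runs 41→49
Order 4: waits 49, runs 49→60
Sum = 0+3+19+32+41+49 = 144.
SPT (increasing processing time): Order 2 Order 5 Order 3 Order 4 Order 6 Order 1.
Order 2: waits 0, runs 0→3
Order 5: waits 3, runs 3→11
Order 3: waits 11, runs 11→20
Order 4: waits 20, runs 20→31
Order 6: waits 31, runs 31→44
Order 1: waits 44, runs 44→60
Sum = 0+3+11+20+31+44 = 109.
LPT (decreasing processing time): Order 1 Order 6 Order 4 Order 3 Order 5 Order 2.
Order 1: waits 0, runs 0→16
Order 6: waits 16, runs 16→29
Order 4: waits 29, runs 29→40
Order 3: waits 40, runs 40→49
Order 5: waits 49, runs 49→57
Order 2: waits 57, runs 57→60
Sum = 0+16+29+40+49+57 = 191.
FIFO 149, EDD 144, SPT 109, LPT 191 → minimum 109.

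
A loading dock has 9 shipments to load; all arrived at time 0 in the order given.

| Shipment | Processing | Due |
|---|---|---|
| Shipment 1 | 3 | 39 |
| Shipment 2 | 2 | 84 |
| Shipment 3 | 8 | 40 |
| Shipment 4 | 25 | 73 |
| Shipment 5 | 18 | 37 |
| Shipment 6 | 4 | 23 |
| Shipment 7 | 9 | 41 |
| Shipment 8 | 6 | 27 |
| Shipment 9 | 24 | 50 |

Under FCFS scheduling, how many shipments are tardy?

5

FIFO (arrival order): Shipment 1 Shipment 2 Shipment 3 Shipment 4 Shipment 5 Shipment 6 Shipment 7 Shipment 8 Shipment 9.
Shipment 1: 0→3, due 39, tardiness 0
Shipment 2: 3→5, due 84, tardiness 0
Shipment 3: 5→13, due 40, tardiness 0
Shipment 4: 13→38, due 73, tardiness 0
Shipment 5: 38→56, due 37, tardiness 19
Shipment 6: 56→60, due 23, tardiness 37
Shipment 7: 60→69, due 41, tardiness 28
Shipment 8: 69→75, due 27, tardiness 48
Shipment 9: 75→99, due 50, tardiness 49
Late shipments: 5.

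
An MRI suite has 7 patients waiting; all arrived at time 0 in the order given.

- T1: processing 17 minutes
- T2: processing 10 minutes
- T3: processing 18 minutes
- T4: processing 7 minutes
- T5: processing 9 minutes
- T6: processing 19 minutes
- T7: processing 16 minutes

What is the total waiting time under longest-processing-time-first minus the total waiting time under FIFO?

67

LPT (decreasing processing time): T6 T3 T1 T7 T2 T5 T4.
T6: waits 0, runs 0→19
T3: waits 19, runs 19→37
T1: waits 37, runs 37→54
T7: waits 54, runs 54→70
T2: waits 70, runs 70→80
T5: waits 80, runs 80→89
T4: waits 89, runs 89→96
Sum = 0+19+37+54+70+80+89 = 349.
FIFO (arrival order): T1 T2 T3 T4 T5 T6 T7.
T1: waits 0, runs 0→17
T2: waits 17, runs 17→27
T3: waits 27, runs 27→45
T4: waits 45, runs 45→52
T5: waits 52, runs 52→61
T6: waits 61, runs 61→80
T7: waits 80, runs 80→96
Sum = 0+17+27+45+52+61+80 = 282.
Difference = 349 − 282 = 67.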